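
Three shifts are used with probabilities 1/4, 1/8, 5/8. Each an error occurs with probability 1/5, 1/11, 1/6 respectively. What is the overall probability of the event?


P(A) = P(A|B1)P(B1) + P(A|B2)P(B2) + P(A|B3)P(B3)
= 1/5*1/4 + 1/11*1/8 + 1/6*5/8
= 1/20 + 1/88 + 5/48 = 437/2640

437/2640


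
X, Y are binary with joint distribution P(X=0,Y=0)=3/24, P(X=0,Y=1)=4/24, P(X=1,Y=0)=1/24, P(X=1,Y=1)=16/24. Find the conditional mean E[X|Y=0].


P(Y=0) = 4/24
E[X|Y=0] = (0*3 + 1*1)/4 = 1/4

1/4


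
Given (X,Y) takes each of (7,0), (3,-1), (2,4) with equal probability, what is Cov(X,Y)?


E[X]=4, E[Y]=1, E[XY]=5/3
Cov(X,Y) = E[XY] - E[X]E[Y] = 5/3 - 4*1 = -7/3

-7/3


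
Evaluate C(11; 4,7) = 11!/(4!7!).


11! = 39916800
Denominator: 4!=24 * 7!=5040
Coefficient = 39916800 / 120960 = 330

330


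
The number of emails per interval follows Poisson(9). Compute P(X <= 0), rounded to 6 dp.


P(X<=0) = e^(-9)*9^0/0!
≈ 0.0001234098
≈ 0.000123

0.000123


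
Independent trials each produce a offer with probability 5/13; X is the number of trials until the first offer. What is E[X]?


For geometric (trials until first success), E[X] = 1/p = 1/(5/13) = 13/5

13/5


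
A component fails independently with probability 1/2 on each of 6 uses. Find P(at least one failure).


P(at least one) = 1 - P(none)
P(none) = (1 - 1/2)^6 = (1/2)^6 = 1/64
P(at least one) = 1 - 1/64 = 63/64

63/64


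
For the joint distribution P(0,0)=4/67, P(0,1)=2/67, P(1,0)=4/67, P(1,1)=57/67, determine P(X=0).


P(X=0) = P(0,0)+P(0,1) = 4/67 + 2/67 = 6/67

6/67


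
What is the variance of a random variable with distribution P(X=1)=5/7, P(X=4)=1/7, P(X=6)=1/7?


E[X] = 15/7, E[X^2] = 57/7
Var(X) = E[X^2] - (E[X])^2 = 57/7 - (15/7)^2 = 174/49

174/49


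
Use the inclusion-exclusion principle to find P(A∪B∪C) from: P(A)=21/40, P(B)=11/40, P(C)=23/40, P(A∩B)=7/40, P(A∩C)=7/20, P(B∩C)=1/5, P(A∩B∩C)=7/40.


P(A∪B∪C) = P(A)+P(B)+P(C) - P(AB)-P(AC)-P(BC) + P(ABC)
= 21/40+11/40+23/40 - 7/40-7/20-1/5 + 7/40
= 33/40

33/40


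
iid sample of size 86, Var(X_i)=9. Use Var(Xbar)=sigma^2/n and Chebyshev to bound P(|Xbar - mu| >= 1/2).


Var(Xbar) = Var(X)/n = 9/86
Chebyshev: P(|Xbar-mu| >= 1/2) <= Var(Xbar)/(1/2)^2 = (9/86)/(1/4) = 18/43

18/43


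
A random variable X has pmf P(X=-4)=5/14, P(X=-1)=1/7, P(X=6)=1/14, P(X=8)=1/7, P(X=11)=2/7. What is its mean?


E[X] = sum(x * P(x))
= -4*5/14 - 1*1/7 + 6*1/14 + 8*1/7 + 11*2/7
= 22/7

22/7


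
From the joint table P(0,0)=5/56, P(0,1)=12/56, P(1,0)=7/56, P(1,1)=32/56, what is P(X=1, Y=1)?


Read from table: P(X=1, Y=1) = 32/56 = 4/7

4/7


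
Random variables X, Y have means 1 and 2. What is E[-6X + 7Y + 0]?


E[-6X + 7Y + 0] = -6*E[X] + 7*E[Y] + 0
= (-6)*(1) + (7)*(2) + (0)
= -6 + 14 + 0 = 8

8


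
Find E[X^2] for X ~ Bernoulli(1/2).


For Bernoulli: X in {0,1}
E[X^2] = 0^2*(1-1/2) + 1^2*1/2 = 1/2

1/2


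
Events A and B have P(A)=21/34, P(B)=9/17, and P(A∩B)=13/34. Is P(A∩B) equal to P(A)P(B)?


P(A)*P(B) = 21/34*9/17 = 189/578
P(A∩B) = 13/34 != 189/578, so not independent

No, A and B are not independent


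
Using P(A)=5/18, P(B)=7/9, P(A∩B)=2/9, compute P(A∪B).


P(A∪B) = P(A) + P(B) - P(A∩B)
= 5/18 + 7/9 - 2/9 = 5/6

5/6


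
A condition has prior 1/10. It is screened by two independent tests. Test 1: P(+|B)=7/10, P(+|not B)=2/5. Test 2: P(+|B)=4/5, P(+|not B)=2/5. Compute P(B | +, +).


After test 1: P(+) = 7/10*1/10 + 2/5*9/10 = 43/100
P(B|+) = (7/100)/(43/100) = 7/43
After test 2 (use post1 as new prior): P(+) = 4/5*7/43 + 2/5*36/43 = 20/43
P(B|+,+) = (28/215)/(20/43) = 7/25

7/25


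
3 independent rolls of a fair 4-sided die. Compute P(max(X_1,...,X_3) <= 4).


P(max <= 4) = P(all X_i <= 4) = (P(X_1 <= 4))^3
= (4/4)^3 = 1^3 = 1

1


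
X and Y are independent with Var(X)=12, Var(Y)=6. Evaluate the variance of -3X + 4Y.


Independence => Cov(X,Y)=0
Var(-3X + 4Y) = (-3)^2*Var(X) + 4^2*Var(Y)
= 9*12 + 16*6 = 204

204


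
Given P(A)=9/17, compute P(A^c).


P(A') = 1 - P(A) = 1 - 9/17 = 8/17

8/17


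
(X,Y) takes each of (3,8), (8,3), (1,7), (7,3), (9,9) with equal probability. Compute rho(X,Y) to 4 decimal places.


Cov(X,Y) = -2.2000, Var(X) = 9.4400, Var(Y) = 6.4000
rho = Cov/(sqrt(VarX)*sqrt(VarY)) = -0.2830

-0.2830


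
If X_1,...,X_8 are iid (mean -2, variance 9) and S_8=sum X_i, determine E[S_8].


E[S_n] = n*E[X_1] = 8*-2 = -16

-16


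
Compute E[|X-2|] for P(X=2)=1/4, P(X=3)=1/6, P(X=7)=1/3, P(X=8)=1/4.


E[|X-2|] = sum(g(x)*P(x))
= 0*1/4 + 1*1/6 + 5*1/3 + 6*1/4
= 10/3

10/3


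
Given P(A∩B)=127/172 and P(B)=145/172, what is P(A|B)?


P(A|B) = P(A∩B)/P(B) = (127/172)/(145/172) = 127/145

127/145


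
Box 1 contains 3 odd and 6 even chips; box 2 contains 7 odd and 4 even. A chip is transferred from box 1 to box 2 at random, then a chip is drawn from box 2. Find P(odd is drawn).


P(transfer odd) = 3/9 = 1/3; P(transfer even) = 2/3
If odd transferred: Urn II has 8 odd of 12, so P(odd|odd moved) = 2/3
If even transferred: Urn II has 7 odd of 12, so P(odd|even moved) = 7/12
By total probability: P(odd) = 1/3*2/3 + 2/3*7/12 = 11/18

11/18


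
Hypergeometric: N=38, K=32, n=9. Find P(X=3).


P(X=3) = C(32,3)*C(6,6) / C(38,9)
= 4960*1 / 163011640
= 4960/163011640 = 4/131461

4/131461


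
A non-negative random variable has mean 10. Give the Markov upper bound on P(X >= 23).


Markov: P(X >= a) <= E[X]/a
P(X >= 23) <= 10/23

10/23


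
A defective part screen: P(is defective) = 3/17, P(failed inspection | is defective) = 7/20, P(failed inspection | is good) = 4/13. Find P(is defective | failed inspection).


P(A) = P(A|B)P(B) + P(A|B')P(B') = 7/20*3/17 + 4/13*14/17 = 1393/4420
P(B|A) = P(A|B)P(B)/P(A) = (21/340)/(1393/4420) = 39/199

39/199


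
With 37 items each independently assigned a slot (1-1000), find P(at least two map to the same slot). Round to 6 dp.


P(all different) = prod((1000-i)/1000 for i=0..36) = 0.509536
P(at least one match) = 1 - 0.509536 = 0.490464

0.490464


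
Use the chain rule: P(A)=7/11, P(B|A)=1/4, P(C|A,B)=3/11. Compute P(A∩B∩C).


P(A∩B∩C) = P(A) * P(B|A) * P(C|A∩B)
= 7/11 * 1/4 * 3/11
= 7/44 * 3/11 = 21/484

21/484


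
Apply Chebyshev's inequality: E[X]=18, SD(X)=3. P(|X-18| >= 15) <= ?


k = 15/3 = 5
Chebyshev: P(|X-mu| >= k*sigma) <= 1/k^2 = 1/5^2 = 1/25

1/25


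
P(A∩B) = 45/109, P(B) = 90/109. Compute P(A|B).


P(A|B) = P(A∩B)/P(B) = (45/109)/(90/109) = 45/90 = 1/2

1/2


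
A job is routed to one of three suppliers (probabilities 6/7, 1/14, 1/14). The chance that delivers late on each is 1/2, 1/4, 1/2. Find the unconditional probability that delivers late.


P(A) = P(A|B1)P(B1) + P(A|B2)P(B2) + P(A|B3)P(B3)
= 1/2*6/7 + 1/4*1/14 + 1/2*1/14
= 3/7 + 1/56 + 1/28 = 27/56

27/56


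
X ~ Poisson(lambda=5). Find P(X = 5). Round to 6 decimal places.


P(X=5) = e^(-5) * 5^5 / 5!
≈ 0.006737946999 * 3125 / 120
≈ 0.175467

0.175467


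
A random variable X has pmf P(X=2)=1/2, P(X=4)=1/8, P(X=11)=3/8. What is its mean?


E[X] = sum(x * P(x))
= 2*1/2 + 4*1/8 + 11*3/8
= 45/8

45/8


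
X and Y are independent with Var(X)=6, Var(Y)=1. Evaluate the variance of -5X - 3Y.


Independence => Cov(X,Y)=0
Var(-5X - 3Y) = (-5)^2*Var(X) + (-3)^2*Var(Y)
= 25*6 + 9*1 = 159

159


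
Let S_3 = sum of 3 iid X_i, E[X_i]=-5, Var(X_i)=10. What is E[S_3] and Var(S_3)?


E[S_n] = n*mu = 3*-5 = -15
Var(S_n) = n*sigma^2 = 3*10 = 30

E[S_3]=-15, Var(S_3)=30


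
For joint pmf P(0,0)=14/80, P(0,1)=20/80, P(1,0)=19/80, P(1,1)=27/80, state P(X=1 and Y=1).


Read from table: P(X=1, Y=1) = 27/80

27/80


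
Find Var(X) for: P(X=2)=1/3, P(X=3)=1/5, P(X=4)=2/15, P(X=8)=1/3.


E[X] = 67/15, E[X^2] = 133/5
Var(X) = E[X^2] - (E[X])^2 = 133/5 - (67/15)^2 = 1496/225

1496/225


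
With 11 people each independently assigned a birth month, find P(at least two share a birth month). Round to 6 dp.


P(all different) = prod((12-i)/12 for i=0..10) = 0.000645
P(at least one match) = 1 - 0.000645 = 0.999355

0.999355


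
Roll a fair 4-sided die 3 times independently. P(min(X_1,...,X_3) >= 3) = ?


P(min >= 3) = P(all X_i >= 3) = (P(X_1 >= 3))^3
= (2/4)^3 = (1/2)^3 = 1/8

1/8


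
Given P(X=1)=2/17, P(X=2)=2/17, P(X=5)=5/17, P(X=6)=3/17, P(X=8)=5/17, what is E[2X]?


E[2X] = sum(g(x)*P(x))
= 2*2/17 + 4*2/17 + 10*5/17 + 12*3/17 + 16*5/17
= 178/17

178/17


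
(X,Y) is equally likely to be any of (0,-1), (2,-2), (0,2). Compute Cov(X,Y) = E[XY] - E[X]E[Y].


E[X]=2/3, E[Y]=-1/3, E[XY]=-4/3
Cov(X,Y) = E[XY] - E[X]E[Y] = -4/3 - 2/3*-1/3 = -10/9

-10/9


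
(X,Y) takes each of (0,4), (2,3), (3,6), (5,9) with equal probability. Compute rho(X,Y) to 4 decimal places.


Cov(X,Y) = 3.5000, Var(X) = 3.2500, Var(Y) = 5.2500
rho = Cov/(sqrt(VarX)*sqrt(VarY)) = 0.8473

0.8473


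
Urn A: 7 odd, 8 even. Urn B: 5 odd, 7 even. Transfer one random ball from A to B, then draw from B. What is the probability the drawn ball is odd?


P(transfer odd) = 7/15; P(transfer even) = 8/15
If odd transferred: Urn II has 6 odd of 13, so P(odd|odd moved) = 6/13
If even transferred: Urn II has 5 odd of 13, so P(odd|even moved) = 5/13
By total probability: P(odd) = 7/15*6/13 + 8/15*5/13 = 82/195

82/195


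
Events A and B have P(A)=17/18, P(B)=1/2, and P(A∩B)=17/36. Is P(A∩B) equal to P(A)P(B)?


P(A)*P(B) = 17/18*1/2 = 17/36
P(A∩B) = 17/36, which equals P(A)P(B), so independent

Yes, A and B are independent


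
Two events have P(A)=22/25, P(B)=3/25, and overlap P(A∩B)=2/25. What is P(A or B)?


P(A∪B) = P(A) + P(B) - P(A∩B)
= 22/25 + 3/25 - 2/25 = 23/25

23/25


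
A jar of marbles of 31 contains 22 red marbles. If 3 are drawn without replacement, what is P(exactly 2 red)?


P(X=2) = C(22,2)*C(9,1) / C(31,3)
= 231*9 / 4495
= 2079/4495

2079/4495


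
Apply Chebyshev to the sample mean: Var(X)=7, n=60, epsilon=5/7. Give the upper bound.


Var(Xbar) = Var(X)/n = 7/60
Chebyshev: P(|Xbar-mu| >= 5/7) <= Var(Xbar)/(5/7)^2 = (7/60)/(25/49) = 343/1500

343/1500


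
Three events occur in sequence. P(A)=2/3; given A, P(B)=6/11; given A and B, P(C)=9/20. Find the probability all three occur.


P(A∩B∩C) = P(A) * P(B|A) * P(C|A∩B)
= 2/3 * 6/11 * 9/20
= 4/11 * 9/20 = 9/55

9/55


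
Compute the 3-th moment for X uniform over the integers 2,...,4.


E[X^3] = (1/3) * sum(x^3 for x=2..4)
= 99/3 = 33

33


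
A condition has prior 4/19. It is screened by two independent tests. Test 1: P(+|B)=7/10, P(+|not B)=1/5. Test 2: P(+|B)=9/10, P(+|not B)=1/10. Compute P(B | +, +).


After test 1: P(+) = 7/10*4/19 + 1/5*15/19 = 29/95
P(B|+) = (14/95)/(29/95) = 14/29
After test 2 (use post1 as new prior): P(+) = 9/10*14/29 + 1/10*15/29 = 141/290
P(B|+,+) = (63/145)/(141/290) = 42/47

42/47


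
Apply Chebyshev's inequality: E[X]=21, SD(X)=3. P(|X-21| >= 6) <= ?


k = 6/3 = 2
Chebyshev: P(|X-mu| >= k*sigma) <= 1/k^2 = 1/2^2 = 1/4

1/4


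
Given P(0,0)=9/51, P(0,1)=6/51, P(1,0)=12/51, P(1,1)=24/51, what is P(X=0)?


P(X=0) = P(0,0)+P(0,1) = 9/51 + 6/51 = 15/51 = 5/17

5/17


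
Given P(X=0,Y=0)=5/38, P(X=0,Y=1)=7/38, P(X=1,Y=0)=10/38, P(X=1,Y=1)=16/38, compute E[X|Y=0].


P(Y=0) = 15/38
E[X|Y=0] = (0*5 + 1*10)/15 = 10/15 = 2/3

2/3


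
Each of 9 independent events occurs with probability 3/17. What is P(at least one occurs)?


P(at least one) = 1 - P(none)
P(none) = (1 - 3/17)^9 = (14/17)^9 = 20661046784/118587876497
P(at least one) = 1 - 20661046784/118587876497 = 97926829713/118587876497

97926829713/118587876497


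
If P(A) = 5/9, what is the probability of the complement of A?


P(A') = 1 - P(A) = 1 - 5/9 = 4/9

4/9


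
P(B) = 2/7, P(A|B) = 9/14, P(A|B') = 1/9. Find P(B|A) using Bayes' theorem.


P(A) = P(A|B)P(B) + P(A|B')P(B') = 9/14*2/7 + 1/9*5/7 = 116/441
P(B|A) = P(A|B)P(B)/P(A) = (9/49)/(116/441) = 81/116

81/116


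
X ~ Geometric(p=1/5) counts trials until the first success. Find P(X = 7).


P(X=7) = (1-p)^6 * p = (4/5)^6 * 1/5
= 4096/15625 * 1/5 = 4096/78125

4096/78125


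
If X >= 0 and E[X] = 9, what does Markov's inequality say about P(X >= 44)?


Markov: P(X >= a) <= E[X]/a
P(X >= 44) <= 9/44

9/44


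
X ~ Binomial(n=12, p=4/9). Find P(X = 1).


P(X=1) = C(12,1) * p^1 * (1-p)^11
= 12 * 4/9 * 48828125/31381059609
= 781250000/94143178827

781250000/94143178827


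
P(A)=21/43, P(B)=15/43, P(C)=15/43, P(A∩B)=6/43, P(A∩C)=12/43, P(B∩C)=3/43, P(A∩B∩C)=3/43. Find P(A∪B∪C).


P(A∪B∪C) = P(A)+P(B)+P(C) - P(AB)-P(AC)-P(BC) + P(ABC)
= 21/43+15/43+15/43 - 6/43-12/43-3/43 + 3/43
= 33/43

33/43


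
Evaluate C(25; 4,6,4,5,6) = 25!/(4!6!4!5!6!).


25! = 15511210043330985984000000
Denominator: 4!=24 * 6!=720 * 4!=24 * 5!=120 * 6!=720
Coefficient = 15511210043330985984000000 / 35831808000 = 432889404948000

432889404948000


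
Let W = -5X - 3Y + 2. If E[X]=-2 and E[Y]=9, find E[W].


E[-5X - 3Y + 2] = -5*E[X] - 3*E[Y] + 2
= (-5)*(-2) + (-3)*(9) + (2)
= 10 - 27 + 2 = -15

-15


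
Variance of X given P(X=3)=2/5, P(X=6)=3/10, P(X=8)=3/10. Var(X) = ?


E[X] = 27/5, E[X^2] = 168/5
Var(X) = E[X^2] - (E[X])^2 = 168/5 - (27/5)^2 = 111/25

111/25


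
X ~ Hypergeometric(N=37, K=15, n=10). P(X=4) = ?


P(X=4) = C(15,4)*C(22,6) / C(37,10)
= 1365*74613 / 348330136
= 101846745/348330136 = 77805/266104

77805/266104


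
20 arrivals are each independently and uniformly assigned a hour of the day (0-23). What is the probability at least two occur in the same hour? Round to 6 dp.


P(all different) = prod((24-i)/24 for i=0..19) = 0.000006
P(at least one match) = 1 - 0.000006 = 0.999994

0.999994


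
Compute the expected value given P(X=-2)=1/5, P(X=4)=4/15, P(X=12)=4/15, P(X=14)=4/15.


E[X] = sum(x * P(x))
= -2*1/5 + 4*4/15 + 12*4/15 + 14*4/15
= 38/5

38/5


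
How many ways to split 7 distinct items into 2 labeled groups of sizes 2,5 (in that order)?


7! = 5040
Denominator: 2!=2 * 5!=120
Coefficient = 5040 / 240 = 21

21


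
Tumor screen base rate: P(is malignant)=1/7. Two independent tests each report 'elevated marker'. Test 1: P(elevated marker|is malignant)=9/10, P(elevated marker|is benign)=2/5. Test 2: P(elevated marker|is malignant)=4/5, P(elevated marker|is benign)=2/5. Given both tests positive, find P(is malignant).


After test 1: P(+) = 9/10*1/7 + 2/5*6/7 = 33/70
P(B|+) = (9/70)/(33/70) = 3/11
After test 2 (use post1 as new prior): P(+) = 4/5*3/11 + 2/5*8/11 = 28/55
P(B|+,+) = (12/55)/(28/55) = 3/7

3/7


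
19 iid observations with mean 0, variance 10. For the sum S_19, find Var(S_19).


By independence, Var(S_n) = n*Var(X_1) = 19*10 = 190

190


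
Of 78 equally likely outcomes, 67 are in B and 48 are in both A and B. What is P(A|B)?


P(A|B) = P(A∩B)/P(B) = (48/78)/(67/78) = 48/67

48/67


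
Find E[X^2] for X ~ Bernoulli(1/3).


For Bernoulli: X in {0,1}
E[X^2] = 0^2*(1-1/3) + 1^2*1/3 = 1/3

1/3


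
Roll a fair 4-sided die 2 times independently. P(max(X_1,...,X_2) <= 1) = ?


P(max <= 1) = P(all X_i <= 1) = (P(X_1 <= 1))^2
= (1/4)^2 = 1/16

1/16


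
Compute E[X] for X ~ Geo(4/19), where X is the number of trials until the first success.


For geometric (trials until first success), E[X] = 1/p = 1/(4/19) = 19/4

19/4


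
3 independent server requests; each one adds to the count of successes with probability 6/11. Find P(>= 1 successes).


P(at least one) = 1 - P(none)
P(none) = (1 - 6/11)^3 = (5/11)^3 = 125/1331
P(at least one) = 1 - 125/1331 = 1206/1331

1206/1331


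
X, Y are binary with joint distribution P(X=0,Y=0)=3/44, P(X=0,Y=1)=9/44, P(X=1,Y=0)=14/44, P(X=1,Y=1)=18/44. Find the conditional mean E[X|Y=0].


P(Y=0) = 17/44
E[X|Y=0] = (0*3 + 1*14)/17 = 14/17

14/17


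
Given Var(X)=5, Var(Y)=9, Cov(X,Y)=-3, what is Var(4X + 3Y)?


Var(4X + 3Y) = 4^2*Var(X) + 3^2*Var(Y) + 2*4*3*Cov(X,Y)
= 16*5 + 9*9 + 24*(-3)
= 80 + 81 - 72 = 89

89


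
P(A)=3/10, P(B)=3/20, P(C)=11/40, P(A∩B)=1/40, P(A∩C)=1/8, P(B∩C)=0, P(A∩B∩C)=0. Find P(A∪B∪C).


P(A∪B∪C) = P(A)+P(B)+P(C) - P(AB)-P(AC)-P(BC) + P(ABC)
= 3/10+3/20+11/40 - 1/40-1/8-0 + 0
= 23/40

23/40


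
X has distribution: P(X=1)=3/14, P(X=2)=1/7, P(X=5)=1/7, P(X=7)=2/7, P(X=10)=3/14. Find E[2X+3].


E[2X+3] = sum(g(x)*P(x))
= 5*3/14 + 7*1/7 + 13*1/7 + 17*2/7 + 23*3/14
= 96/7

96/7


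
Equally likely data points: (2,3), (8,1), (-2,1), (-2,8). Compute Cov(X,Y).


E[X]=3/2, E[Y]=13/4, E[XY]=-1
Cov(X,Y) = E[XY] - E[X]E[Y] = -1 - 3/2*13/4 = -47/8

-47/8


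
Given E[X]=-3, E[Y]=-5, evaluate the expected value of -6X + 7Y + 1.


E[-6X + 7Y + 1] = -6*E[X] + 7*E[Y] + 1
= (-6)*(-3) + (7)*(-5) + (1)
= 18 - 35 + 1 = -16

-16


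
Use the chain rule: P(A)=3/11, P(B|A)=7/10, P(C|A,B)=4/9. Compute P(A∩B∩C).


P(A∩B∩C) = P(A) * P(B|A) * P(C|A∩B)
= 3/11 * 7/10 * 4/9
= 21/110 * 4/9 = 14/165

14/165


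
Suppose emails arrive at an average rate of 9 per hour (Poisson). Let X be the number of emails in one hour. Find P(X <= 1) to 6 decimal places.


P(X<=1) = e^(-9)*9^0/0! + e^(-9)*9^1/1!
≈ 0.0001234098 + 0.0011106882
= 0.0012340980
≈ 0.001234

0.001234


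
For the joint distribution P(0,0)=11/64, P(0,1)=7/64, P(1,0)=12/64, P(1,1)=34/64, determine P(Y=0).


P(Y=0) = P(0,0)+P(1,0) = 11/64 + 12/64 = 23/64

23/64


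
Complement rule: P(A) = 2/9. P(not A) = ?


P(A') = 1 - P(A) = 1 - 2/9 = 7/9

7/9


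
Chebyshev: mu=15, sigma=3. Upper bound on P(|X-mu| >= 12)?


k = 12/3 = 4
Chebyshev: P(|X-mu| >= k*sigma) <= 1/k^2 = 1/4^2 = 1/16

1/16


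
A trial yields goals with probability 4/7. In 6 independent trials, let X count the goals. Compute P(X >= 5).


P(X>=5) = P(X=5) + P(X=6)
= 18432/117649 + 4096/117649
= 22528/117649

22528/117649


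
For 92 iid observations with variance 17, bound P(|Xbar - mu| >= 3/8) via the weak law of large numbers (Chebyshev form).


Var(Xbar) = Var(X)/n = 17/92
Chebyshev: P(|Xbar-mu| >= 3/8) <= Var(Xbar)/(3/8)^2 = (17/92)/(9/64) = 272/207
Bound exceeds 1, so trivial bound: 1

1


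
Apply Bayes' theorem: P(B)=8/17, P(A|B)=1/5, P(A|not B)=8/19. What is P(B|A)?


P(A) = P(A|B)P(B) + P(A|B')P(B') = 1/5*8/17 + 8/19*9/17 = 512/1615
P(B|A) = P(A|B)P(B)/P(A) = (8/85)/(512/1615) = 19/64

19/64


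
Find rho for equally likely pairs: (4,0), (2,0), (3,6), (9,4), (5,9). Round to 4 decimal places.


Cov(X,Y) = 2.3200, Var(X) = 5.8400, Var(Y) = 12.1600
rho = Cov/(sqrt(VarX)*sqrt(VarY)) = 0.2753

0.2753


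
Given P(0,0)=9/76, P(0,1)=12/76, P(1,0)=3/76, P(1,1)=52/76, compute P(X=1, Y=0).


Read from table: P(X=1, Y=0) = 3/76

3/76


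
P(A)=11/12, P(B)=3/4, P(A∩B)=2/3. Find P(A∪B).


P(A∪B) = P(A) + P(B) - P(A∩B)
= 11/12 + 3/4 - 2/3 = 1

1


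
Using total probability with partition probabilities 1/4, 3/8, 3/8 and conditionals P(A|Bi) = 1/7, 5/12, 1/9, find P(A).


P(A) = P(A|B1)P(B1) + P(A|B2)P(B2) + P(A|B3)P(B3)
= 1/7*1/4 + 5/12*3/8 + 1/9*3/8
= 1/28 + 5/32 + 1/24 = 157/672

157/672


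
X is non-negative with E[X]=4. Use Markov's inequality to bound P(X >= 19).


Markov: P(X >= a) <= E[X]/a
P(X >= 19) <= 4/19

4/19


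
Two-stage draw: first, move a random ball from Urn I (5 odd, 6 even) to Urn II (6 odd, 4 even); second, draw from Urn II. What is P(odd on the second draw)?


P(transfer odd) = 5/11; P(transfer even) = 6/11
If odd transferred: Urn II has 7 odd of 11, so P(odd|odd moved) = 7/11
If even transferred: Urn II has 6 odd of 11, so P(odd|even moved) = 6/11
By total probability: P(odd) = 5/11*7/11 + 6/11*6/11 = 71/121

71/121


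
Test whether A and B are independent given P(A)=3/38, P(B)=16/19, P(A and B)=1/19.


P(A)*P(B) = 3/38*16/19 = 24/361
P(A∩B) = 1/19 != 24/361, so not independent

No, A and B are not independent


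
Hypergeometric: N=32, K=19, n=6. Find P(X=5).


P(X=5) = C(19,5)*C(13,1) / C(32,6)
= 11628*13 / 906192
= 151164/906192 = 4199/25172

4199/25172


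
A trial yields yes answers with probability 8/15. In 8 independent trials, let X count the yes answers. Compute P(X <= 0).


P(X<=0) = P(X=0)
= 5764801/2562890625
= 5764801/2562890625

5764801/2562890625


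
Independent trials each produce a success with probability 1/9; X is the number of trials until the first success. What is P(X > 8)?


P(X > 8) = P(first 8 trials all fail) = (1-p)^8 = (8/9)^8 = 16777216/43046721

16777216/43046721


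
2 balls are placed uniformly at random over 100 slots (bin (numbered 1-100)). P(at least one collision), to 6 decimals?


P(all different) = prod((100-i)/100 for i=0..1) = 0.990000
P(at least one match) = 1 - 0.990000 = 0.010000

0.010000


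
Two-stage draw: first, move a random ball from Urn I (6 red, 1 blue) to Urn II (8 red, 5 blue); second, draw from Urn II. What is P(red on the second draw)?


P(transfer red) = 6/7; P(transfer blue) = 1/7
If red transferred: Urn II has 9 red of 14, so P(red|red moved) = 9/14
If blue transferred: Urn II has 8 red of 14, so P(red|blue moved) = 4/7
By total probability: P(red) = 6/7*9/14 + 1/7*4/7 = 31/49

31/49


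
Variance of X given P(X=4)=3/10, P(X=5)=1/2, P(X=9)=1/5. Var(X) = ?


E[X] = 11/2, E[X^2] = 67/2
Var(X) = E[X^2] - (E[X])^2 = 67/2 - (11/2)^2 = 13/4

13/4


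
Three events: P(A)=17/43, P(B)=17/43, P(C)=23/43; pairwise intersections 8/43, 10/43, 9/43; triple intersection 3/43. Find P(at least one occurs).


P(A∪B∪C) = P(A)+P(B)+P(C) - P(AB)-P(AC)-P(BC) + P(ABC)
= 17/43+17/43+23/43 - 8/43-10/43-9/43 + 3/43
= 33/43

33/43


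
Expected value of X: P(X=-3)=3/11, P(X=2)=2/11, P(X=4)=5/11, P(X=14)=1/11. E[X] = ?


E[X] = sum(x * P(x))
= -3*3/11 + 2*2/11 + 4*5/11 + 14*1/11
= 29/11

29/11


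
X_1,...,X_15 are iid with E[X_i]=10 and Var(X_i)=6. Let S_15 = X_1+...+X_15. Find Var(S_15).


By independence, Var(S_n) = n*Var(X_1) = 15*6 = 90

90


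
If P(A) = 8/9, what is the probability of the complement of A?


P(A') = 1 - P(A) = 1 - 8/9 = 1/9

1/9


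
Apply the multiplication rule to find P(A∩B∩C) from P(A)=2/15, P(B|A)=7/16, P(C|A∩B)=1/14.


P(A∩B∩C) = P(A) * P(B|A) * P(C|A∩B)
= 2/15 * 7/16 * 1/14
= 7/120 * 1/14 = 1/240

1/240


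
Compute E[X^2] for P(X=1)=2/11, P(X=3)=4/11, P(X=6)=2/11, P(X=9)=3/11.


E[X^2] = sum(g(x)*P(x))
= 1*2/11 + 9*4/11 + 36*2/11 + 81*3/11
= 353/11

353/11


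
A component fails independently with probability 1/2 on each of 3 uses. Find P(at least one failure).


P(at least one) = 1 - P(none)
P(none) = (1 - 1/2)^3 = (1/2)^3 = 1/8
P(at least one) = 1 - 1/8 = 7/8

7/8


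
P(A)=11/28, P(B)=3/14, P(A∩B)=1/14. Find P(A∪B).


P(A∪B) = P(A) + P(B) - P(A∩B)
= 11/28 + 3/14 - 1/14 = 15/28

15/28


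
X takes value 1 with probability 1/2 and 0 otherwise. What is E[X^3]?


For Bernoulli: X in {0,1}
E[X^3] = 0^3*(1-1/2) + 1^3*1/2 = 1/2

1/2


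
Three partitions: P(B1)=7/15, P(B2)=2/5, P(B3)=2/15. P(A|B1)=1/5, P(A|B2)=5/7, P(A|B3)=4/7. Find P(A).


P(A) = P(A|B1)P(B1) + P(A|B2)P(B2) + P(A|B3)P(B3)
= 1/5*7/15 + 5/7*2/5 + 4/7*2/15
= 7/75 + 2/7 + 8/105 = 239/525

239/525


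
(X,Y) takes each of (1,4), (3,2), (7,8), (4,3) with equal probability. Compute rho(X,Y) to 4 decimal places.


Cov(X,Y) = 3.5625, Var(X) = 4.6875, Var(Y) = 5.1875
rho = Cov/(sqrt(VarX)*sqrt(VarY)) = 0.7224

0.7224


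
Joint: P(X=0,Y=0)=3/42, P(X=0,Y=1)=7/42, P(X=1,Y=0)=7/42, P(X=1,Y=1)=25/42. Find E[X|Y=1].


P(Y=1) = 32/42
E[X|Y=1] = (0*7 + 1*25)/32 = 25/32

25/32


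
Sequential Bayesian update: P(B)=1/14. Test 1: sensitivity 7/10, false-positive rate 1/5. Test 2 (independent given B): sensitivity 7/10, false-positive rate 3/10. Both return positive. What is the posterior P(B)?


After test 1: P(+) = 7/10*1/14 + 1/5*13/14 = 33/140
P(B|+) = (1/20)/(33/140) = 7/33
After test 2 (use post1 as new prior): P(+) = 7/10*7/33 + 3/10*26/33 = 127/330
P(B|+,+) = (49/330)/(127/330) = 49/127

49/127


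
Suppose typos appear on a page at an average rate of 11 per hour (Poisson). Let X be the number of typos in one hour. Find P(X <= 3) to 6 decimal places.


P(X<=3) = e^(-11)*11^0/0! + e^(-11)*11^1/1! + e^(-11)*11^2/2! + e^(-11)*11^3/3!
≈ 0.0000167017 + 0.0001837187 + 0.0010104529 + 0.0037049940
= 0.0049158673
≈ 0.004916

0.004916


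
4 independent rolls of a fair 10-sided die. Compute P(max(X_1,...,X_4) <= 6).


P(max <= 6) = P(all X_i <= 6) = (P(X_1 <= 6))^4
= (6/10)^4 = (3/5)^4 = 81/625

81/625


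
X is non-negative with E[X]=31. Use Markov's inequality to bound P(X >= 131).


Markov: P(X >= a) <= E[X]/a
P(X >= 131) <= 31/131

31/131


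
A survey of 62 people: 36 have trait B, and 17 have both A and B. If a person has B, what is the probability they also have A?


P(A|B) = P(A∩B)/P(B) = (17/62)/(36/62) = 17/36

17/36


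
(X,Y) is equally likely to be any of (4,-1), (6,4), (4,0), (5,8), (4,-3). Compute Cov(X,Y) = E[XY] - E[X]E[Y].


E[X]=23/5, E[Y]=8/5, E[XY]=48/5
Cov(X,Y) = E[XY] - E[X]E[Y] = 48/5 - 23/5*8/5 = 56/25

56/25


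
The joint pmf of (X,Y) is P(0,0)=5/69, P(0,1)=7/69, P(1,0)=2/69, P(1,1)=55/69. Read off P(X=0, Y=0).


Read from table: P(X=0, Y=0) = 5/69

5/69


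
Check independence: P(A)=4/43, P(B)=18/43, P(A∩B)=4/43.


P(A)*P(B) = 4/43*18/43 = 72/1849
P(A∩B) = 4/43 != 72/1849, so not independent

No, A and B are not independent


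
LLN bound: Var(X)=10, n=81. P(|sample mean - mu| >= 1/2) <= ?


Var(Xbar) = Var(X)/n = 10/81
Chebyshev: P(|Xbar-mu| >= 1/2) <= Var(Xbar)/(1/2)^2 = (10/81)/(1/4) = 40/81

40/81


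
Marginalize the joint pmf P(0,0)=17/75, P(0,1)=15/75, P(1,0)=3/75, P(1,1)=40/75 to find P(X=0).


P(X=0) = P(0,0)+P(0,1) = 17/75 + 15/75 = 32/75

32/75


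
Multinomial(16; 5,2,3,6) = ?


16! = 20922789888000
Denominator: 5!=120 * 2!=2 * 3!=6 * 6!=720
Coefficient = 20922789888000 / 1036800 = 20180160

20180160


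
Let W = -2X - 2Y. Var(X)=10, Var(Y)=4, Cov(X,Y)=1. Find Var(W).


Var(-2X - 2Y) = (-2)^2*Var(X) + (-2)^2*Var(Y) + 2*(-2)*(-2)*Cov(X,Y)
= 4*10 + 4*4 + 8*1
= 40 + 16 + 8 = 64

64


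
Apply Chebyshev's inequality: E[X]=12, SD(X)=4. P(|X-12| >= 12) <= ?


k = 12/4 = 3
Chebyshev: P(|X-mu| >= k*sigma) <= 1/k^2 = 1/3^2 = 1/9

1/9


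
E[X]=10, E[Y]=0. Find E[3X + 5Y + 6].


E[3X + 5Y + 6] = 3*E[X] + 5*E[Y] + 6
= (3)*(10) + (5)*(0) + (6)
= 30 + 0 + 6 = 36

36


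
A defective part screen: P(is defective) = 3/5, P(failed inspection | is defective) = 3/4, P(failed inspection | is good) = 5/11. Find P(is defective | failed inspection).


P(A) = P(A|B)P(B) + P(A|B')P(B') = 3/4*3/5 + 5/11*2/5 = 139/220
P(B|A) = P(A|B)P(B)/P(A) = (9/20)/(139/220) = 99/139

99/139


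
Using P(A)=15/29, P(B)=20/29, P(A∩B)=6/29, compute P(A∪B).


P(A∪B) = P(A) + P(B) - P(A∩B)
= 15/29 + 20/29 - 6/29 = 1

1


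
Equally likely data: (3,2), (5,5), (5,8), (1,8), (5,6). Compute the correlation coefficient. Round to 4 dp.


Cov(X,Y) = -0.2400, Var(X) = 2.5600, Var(Y) = 4.9600
rho = Cov/(sqrt(VarX)*sqrt(VarY)) = -0.0674

-0.0674


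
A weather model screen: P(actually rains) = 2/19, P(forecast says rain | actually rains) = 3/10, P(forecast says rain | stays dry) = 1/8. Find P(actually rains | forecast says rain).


P(A) = P(A|B)P(B) + P(A|B')P(B') = 3/10*2/19 + 1/8*17/19 = 109/760
P(B|A) = P(A|B)P(B)/P(A) = (3/95)/(109/760) = 24/109

24/109


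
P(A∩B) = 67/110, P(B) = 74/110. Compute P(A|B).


P(A|B) = P(A∩B)/P(B) = (67/110)/(74/110) = 67/74

67/74


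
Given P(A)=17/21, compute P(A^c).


P(A') = 1 - P(A) = 1 - 17/21 = 4/21

4/21


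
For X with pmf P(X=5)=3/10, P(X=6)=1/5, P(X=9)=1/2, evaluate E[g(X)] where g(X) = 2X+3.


E[2X+3] = sum(g(x)*P(x))
= 13*3/10 + 15*1/5 + 21*1/2
= 87/5

87/5


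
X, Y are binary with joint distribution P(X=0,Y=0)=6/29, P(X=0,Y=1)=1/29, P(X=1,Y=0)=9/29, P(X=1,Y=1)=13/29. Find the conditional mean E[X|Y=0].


P(Y=0) = 15/29
E[X|Y=0] = (0*6 + 1*9)/15 = 9/15 = 3/5

3/5


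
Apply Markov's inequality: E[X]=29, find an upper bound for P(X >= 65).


Markov: P(X >= a) <= E[X]/a
P(X >= 65) <= 29/65

29/65


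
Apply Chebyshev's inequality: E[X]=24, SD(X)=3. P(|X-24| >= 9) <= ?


k = 9/3 = 3
Chebyshev: P(|X-mu| >= k*sigma) <= 1/k^2 = 1/3^2 = 1/9

1/9


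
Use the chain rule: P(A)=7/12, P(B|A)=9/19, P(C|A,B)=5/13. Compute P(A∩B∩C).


P(A∩B∩C) = P(A) * P(B|A) * P(C|A∩B)
= 7/12 * 9/19 * 5/13
= 21/76 * 5/13 = 105/988

105/988


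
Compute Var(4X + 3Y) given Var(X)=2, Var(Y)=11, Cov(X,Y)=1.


Var(4X + 3Y) = 4^2*Var(X) + 3^2*Var(Y) + 2*4*3*Cov(X,Y)
= 16*2 + 9*11 + 24*1
= 32 + 99 + 24 = 155

155


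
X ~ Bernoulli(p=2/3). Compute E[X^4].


For Bernoulli: X in {0,1}
E[X^4] = 0^4*(1-2/3) + 1^4*2/3 = 2/3

2/3


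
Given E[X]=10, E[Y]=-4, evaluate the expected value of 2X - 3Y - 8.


E[2X - 3Y - 8] = 2*E[X] - 3*E[Y] - 8
= (2)*(10) + (-3)*(-4) + (-8)
= 20 + 12 - 8 = 24

24


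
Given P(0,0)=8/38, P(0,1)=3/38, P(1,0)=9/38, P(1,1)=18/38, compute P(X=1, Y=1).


Read from table: P(X=1, Y=1) = 18/38 = 9/19

9/19


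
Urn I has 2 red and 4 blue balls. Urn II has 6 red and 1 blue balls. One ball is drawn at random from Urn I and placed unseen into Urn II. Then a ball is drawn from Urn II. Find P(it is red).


P(transfer red) = 2/6 = 1/3; P(transfer blue) = 2/3
If red transferred: Urn II has 7 red of 8, so P(red|red moved) = 7/8
If blue transferred: Urn II has 6 red of 8, so P(red|blue moved) = 3/4
By total probability: P(red) = 1/3*7/8 + 2/3*3/4 = 19/24

19/24


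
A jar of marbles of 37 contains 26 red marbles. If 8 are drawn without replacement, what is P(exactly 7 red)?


P(X=7) = C(26,7)*C(11,1) / C(37,8)
= 657800*11 / 38608020
= 7235800/38608020 = 32890/175491

32890/175491


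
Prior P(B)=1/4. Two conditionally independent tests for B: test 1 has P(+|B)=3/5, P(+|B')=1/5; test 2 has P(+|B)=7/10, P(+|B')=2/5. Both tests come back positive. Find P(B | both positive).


After test 1: P(+) = 3/5*1/4 + 1/5*3/4 = 3/10
P(B|+) = (3/20)/(3/10) = 1/2
After test 2 (use post1 as new prior): P(+) = 7/10*1/2 + 2/5*1/2 = 11/20
P(B|+,+) = (7/20)/(11/20) = 7/11

7/11


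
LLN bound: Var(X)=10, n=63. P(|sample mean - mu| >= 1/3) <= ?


Var(Xbar) = Var(X)/n = 10/63
Chebyshev: P(|Xbar-mu| >= 1/3) <= Var(Xbar)/(1/3)^2 = (10/63)/(1/9) = 10/7
Bound exceeds 1, so trivial bound: 1

1


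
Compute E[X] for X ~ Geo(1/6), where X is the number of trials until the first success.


For geometric (trials until first success), E[X] = 1/p = 1/(1/6) = 6

6


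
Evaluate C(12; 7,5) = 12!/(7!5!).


12! = 479001600
Denominator: 7!=5040 * 5!=120
Coefficient = 479001600 / 604800 = 792

792


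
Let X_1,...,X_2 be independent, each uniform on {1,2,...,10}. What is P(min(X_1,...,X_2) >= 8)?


P(min >= 8) = P(all X_i >= 8) = (P(X_1 >= 8))^2
= (3/10)^2 = 9/100

9/100


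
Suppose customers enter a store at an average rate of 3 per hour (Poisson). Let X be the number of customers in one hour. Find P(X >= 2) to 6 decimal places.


P(X>=2) = 1 - P(X<=1) = 1 - (e^(-3)*3^0/0! + e^(-3)*3^1/1!)
≈ 1 - (0.0497870684 + 0.1493612051)
= 1 - 0.1991482735 = 0.8008517265
≈ 0.800852

0.800852


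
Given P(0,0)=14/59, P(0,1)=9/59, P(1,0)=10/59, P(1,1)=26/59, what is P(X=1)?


P(X=1) = P(1,0)+P(1,1) = 10/59 + 26/59 = 36/59

36/59


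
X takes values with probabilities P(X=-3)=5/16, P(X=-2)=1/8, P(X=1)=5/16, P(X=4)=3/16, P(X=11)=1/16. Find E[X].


E[X] = sum(x * P(x))
= -3*5/16 - 2*1/8 + 1*5/16 + 4*3/16 + 11*1/16
= 9/16

9/16


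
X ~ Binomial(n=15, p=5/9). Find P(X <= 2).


P(X<=2) = P(X=0) + P(X=1) + P(X=2)
= 1073741824/205891132094649 + 6710886400/68630377364883 + 58720256000/68630377364883
= 197367169024/205891132094649

197367169024/205891132094649


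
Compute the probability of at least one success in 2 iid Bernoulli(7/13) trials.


P(at least one) = 1 - P(none)
P(none) = (1 - 7/13)^2 = (6/13)^2 = 36/169
P(at least one) = 1 - 36/169 = 133/169

133/169


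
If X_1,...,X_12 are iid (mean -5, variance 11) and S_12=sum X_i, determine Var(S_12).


By independence, Var(S_n) = n*Var(X_1) = 12*11 = 132

132


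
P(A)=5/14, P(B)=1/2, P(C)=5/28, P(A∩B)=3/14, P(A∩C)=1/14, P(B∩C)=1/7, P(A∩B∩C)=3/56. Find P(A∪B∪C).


P(A∪B∪C) = P(A)+P(B)+P(C) - P(AB)-P(AC)-P(BC) + P(ABC)
= 5/14+1/2+5/28 - 3/14-1/14-1/7 + 3/56
= 37/56

37/56


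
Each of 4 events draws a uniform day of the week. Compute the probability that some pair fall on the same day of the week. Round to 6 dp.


P(all different) = prod((7-i)/7 for i=0..3) = 0.349854
P(at least one match) = 1 - 0.349854 = 0.650146

0.650146


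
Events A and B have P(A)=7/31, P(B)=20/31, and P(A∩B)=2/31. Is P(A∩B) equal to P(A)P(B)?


P(A)*P(B) = 7/31*20/31 = 140/961
P(A∩B) = 2/31 != 140/961, so not independent

No, A and B are not independent


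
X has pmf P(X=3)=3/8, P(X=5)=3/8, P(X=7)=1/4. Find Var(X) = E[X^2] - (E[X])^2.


E[X] = 19/4, E[X^2] = 25
Var(X) = E[X^2] - (E[X])^2 = 25 - (19/4)^2 = 39/16

39/16


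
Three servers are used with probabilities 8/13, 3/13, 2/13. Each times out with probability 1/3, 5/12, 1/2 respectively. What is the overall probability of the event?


P(A) = P(A|B1)P(B1) + P(A|B2)P(B2) + P(A|B3)P(B3)
= 1/3*8/13 + 5/12*3/13 + 1/2*2/13
= 8/39 + 5/52 + 1/13 = 59/156

59/156


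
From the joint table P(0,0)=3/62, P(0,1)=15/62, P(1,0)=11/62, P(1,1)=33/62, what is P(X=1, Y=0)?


Read from table: P(X=1, Y=0) = 11/62

11/62


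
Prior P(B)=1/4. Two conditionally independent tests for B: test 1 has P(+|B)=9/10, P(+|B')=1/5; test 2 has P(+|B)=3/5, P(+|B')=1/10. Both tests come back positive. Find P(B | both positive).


After test 1: P(+) = 9/10*1/4 + 1/5*3/4 = 3/8
P(B|+) = (9/40)/(3/8) = 3/5
After test 2 (use post1 as new prior): P(+) = 3/5*3/5 + 1/10*2/5 = 2/5
P(B|+,+) = (9/25)/(2/5) = 9/10

9/10


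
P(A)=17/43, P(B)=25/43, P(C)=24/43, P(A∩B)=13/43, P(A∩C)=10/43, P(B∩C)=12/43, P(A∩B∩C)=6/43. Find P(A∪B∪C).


P(A∪B∪C) = P(A)+P(B)+P(C) - P(AB)-P(AC)-P(BC) + P(ABC)
= 17/43+25/43+24/43 - 13/43-10/43-12/43 + 6/43
= 37/43

37/43


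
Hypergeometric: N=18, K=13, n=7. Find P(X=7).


P(X=7) = C(13,7)*C(5,0) / C(18,7)
= 1716*1 / 31824
= 1716/31824 = 11/204

11/204


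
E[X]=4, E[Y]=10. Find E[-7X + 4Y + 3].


E[-7X + 4Y + 3] = -7*E[X] + 4*E[Y] + 3
= (-7)*(4) + (4)*(10) + (3)
= -28 + 40 + 3 = 15

15


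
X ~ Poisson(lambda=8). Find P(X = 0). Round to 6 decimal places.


P(X=0) = e^(-8) * 8^0 / 0!
≈ 0.0003354626279 * 1 / 1
≈ 0.000335

0.000335


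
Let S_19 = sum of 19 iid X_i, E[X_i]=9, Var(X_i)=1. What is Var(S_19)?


By independence, Var(S_n) = n*Var(X_1) = 19*1 = 19

19


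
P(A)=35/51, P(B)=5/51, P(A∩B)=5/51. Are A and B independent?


P(A)*P(B) = 35/51*5/51 = 175/2601
P(A∩B) = 5/51 != 175/2601, so not independent

No, A and B are not independent


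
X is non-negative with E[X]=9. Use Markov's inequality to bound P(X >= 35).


Markov: P(X >= a) <= E[X]/a
P(X >= 35) <= 9/35

9/35


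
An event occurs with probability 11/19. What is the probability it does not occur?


P(A') = 1 - P(A) = 1 - 11/19 = 8/19

8/19


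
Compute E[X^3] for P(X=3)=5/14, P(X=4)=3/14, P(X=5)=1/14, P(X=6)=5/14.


E[X^3] = sum(g(x)*P(x))
= 27*5/14 + 64*3/14 + 125*1/14 + 216*5/14
= 766/7

766/7


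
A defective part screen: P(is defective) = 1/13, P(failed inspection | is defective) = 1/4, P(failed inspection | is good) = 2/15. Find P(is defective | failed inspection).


P(A) = P(A|B)P(B) + P(A|B')P(B') = 1/4*1/13 + 2/15*12/13 = 37/260
P(B|A) = P(A|B)P(B)/P(A) = (1/52)/(37/260) = 5/37

5/37


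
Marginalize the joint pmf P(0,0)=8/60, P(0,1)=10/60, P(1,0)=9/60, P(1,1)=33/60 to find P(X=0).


P(X=0) = P(0,0)+P(0,1) = 8/60 + 10/60 = 18/60 = 3/10

3/10


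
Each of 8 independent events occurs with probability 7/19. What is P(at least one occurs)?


P(at least one) = 1 - P(none)
P(none) = (1 - 7/19)^8 = (12/19)^8 = 429981696/16983563041
P(at least one) = 1 - 429981696/16983563041 = 16553581345/16983563041

16553581345/16983563041


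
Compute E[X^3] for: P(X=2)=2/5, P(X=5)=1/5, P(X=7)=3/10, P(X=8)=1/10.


E[X^3] = sum(x^3 * P(x))
= 8*2/5 + 125*1/5 + 343*3/10 + 512*1/10
= 1823/10

1823/10


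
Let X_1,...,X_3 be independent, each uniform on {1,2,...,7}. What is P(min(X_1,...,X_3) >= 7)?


P(min >= 7) = P(all X_i >= 7) = (P(X_1 >= 7))^3
= (1/7)^3 = 1/343

1/343


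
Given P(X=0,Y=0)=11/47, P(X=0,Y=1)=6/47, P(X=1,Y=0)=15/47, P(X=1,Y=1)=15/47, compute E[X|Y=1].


P(Y=1) = 21/47
E[X|Y=1] = (0*6 + 1*15)/21 = 15/21 = 5/7

5/7


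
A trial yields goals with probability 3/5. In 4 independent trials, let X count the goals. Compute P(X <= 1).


P(X<=1) = P(X=0) + P(X=1)
= 16/625 + 96/625
= 112/625

112/625


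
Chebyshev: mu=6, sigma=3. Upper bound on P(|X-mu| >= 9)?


k = 9/3 = 3
Chebyshev: P(|X-mu| >= k*sigma) <= 1/k^2 = 1/3^2 = 1/9

1/9


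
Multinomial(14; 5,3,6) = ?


14! = 87178291200
Denominator: 5!=120 * 3!=6 * 6!=720
Coefficient = 87178291200 / 518400 = 168168

168168


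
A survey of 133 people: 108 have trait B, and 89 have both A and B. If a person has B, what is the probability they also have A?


P(A|B) = P(A∩B)/P(B) = (89/133)/(108/133) = 89/108

89/108


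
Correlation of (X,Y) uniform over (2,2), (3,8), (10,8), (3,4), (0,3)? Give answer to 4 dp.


Cov(X,Y) = 6.0000, Var(X) = 11.4400, Var(Y) = 6.4000
rho = Cov/(sqrt(VarX)*sqrt(VarY)) = 0.7012

0.7012


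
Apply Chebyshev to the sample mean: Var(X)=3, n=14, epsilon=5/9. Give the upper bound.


Var(Xbar) = Var(X)/n = 3/14
Chebyshev: P(|Xbar-mu| >= 5/9) <= Var(Xbar)/(5/9)^2 = (3/14)/(25/81) = 243/350

243/350


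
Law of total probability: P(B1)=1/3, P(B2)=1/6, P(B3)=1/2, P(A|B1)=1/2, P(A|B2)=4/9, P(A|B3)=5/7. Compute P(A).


P(A) = P(A|B1)P(B1) + P(A|B2)P(B2) + P(A|B3)P(B3)
= 1/2*1/3 + 4/9*1/6 + 5/7*1/2
= 1/6 + 2/27 + 5/14 = 113/189

113/189


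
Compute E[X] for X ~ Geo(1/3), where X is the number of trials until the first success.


For geometric (trials until first success), E[X] = 1/p = 1/(1/3) = 3

3


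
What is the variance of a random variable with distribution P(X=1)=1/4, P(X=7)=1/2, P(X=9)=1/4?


E[X] = 6, E[X^2] = 45
Var(X) = E[X^2] - (E[X])^2 = 45 - (6)^2 = 9

9


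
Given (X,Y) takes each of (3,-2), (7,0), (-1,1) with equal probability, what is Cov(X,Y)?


E[X]=3, E[Y]=-1/3, E[XY]=-7/3
Cov(X,Y) = E[XY] - E[X]E[Y] = -7/3 - 3*-1/3 = -4/3

-4/3


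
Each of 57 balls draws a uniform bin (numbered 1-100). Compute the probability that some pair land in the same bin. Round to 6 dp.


P(all different) = prod((100-i)/100 for i=0..56) = 0.000000
P(at least one match) = 1 - 0.000000 = 1.000000

1.000000


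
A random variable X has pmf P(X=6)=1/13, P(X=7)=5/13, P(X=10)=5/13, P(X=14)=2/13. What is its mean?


E[X] = sum(x * P(x))
= 6*1/13 + 7*5/13 + 10*5/13 + 14*2/13
= 119/13

119/13


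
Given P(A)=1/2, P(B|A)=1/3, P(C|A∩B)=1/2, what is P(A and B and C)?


P(A∩B∩C) = P(A) * P(B|A) * P(C|A∩B)
= 1/2 * 1/3 * 1/2
= 1/6 * 1/2 = 1/12

1/12


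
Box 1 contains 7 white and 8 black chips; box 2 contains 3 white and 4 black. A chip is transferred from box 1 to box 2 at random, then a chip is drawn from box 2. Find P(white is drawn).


P(transfer white) = 7/15; P(transfer black) = 8/15
If white transferred: Urn II has 4 white of 8, so P(white|white moved) = 1/2
If black transferred: Urn II has 3 white of 8, so P(white|black moved) = 3/8
By total probability: P(white) = 7/15*1/2 + 8/15*3/8 = 13/30

13/30
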